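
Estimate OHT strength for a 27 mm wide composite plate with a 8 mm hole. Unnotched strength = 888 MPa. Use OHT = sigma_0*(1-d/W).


OHT = sigma_0*(1-d/W) = 888*(1-8/27) = 624.9 MPa

624.9 MPa


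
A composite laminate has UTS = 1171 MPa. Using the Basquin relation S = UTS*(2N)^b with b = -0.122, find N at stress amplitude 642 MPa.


N = 0.5 * (S/UTS)^(1/b) = 0.5 * (642/1171)^(1/-0.122) = 68.9435 cycles

68.9435 cycles


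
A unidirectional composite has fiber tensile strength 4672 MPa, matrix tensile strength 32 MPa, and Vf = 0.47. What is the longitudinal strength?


sigma_1 = sigma_f*Vf + sigma_m*(1-Vf) = 4672*0.47 + 32*0.53 = 2212.8 MPa

2212.8 MPa


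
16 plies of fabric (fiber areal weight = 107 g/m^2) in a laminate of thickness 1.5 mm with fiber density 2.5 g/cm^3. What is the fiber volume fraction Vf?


Vf = n * FAW / (rho_f * h * 1000) = 16 * 107 / (2.5 * 1.5 * 1000) = 0.4565

0.4565


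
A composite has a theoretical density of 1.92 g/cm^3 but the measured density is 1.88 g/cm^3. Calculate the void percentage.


Void% = (rho_theo - rho_actual)/rho_theo * 100 = (1.92 - 1.88)/1.92 * 100 = 2.08%

2.08%


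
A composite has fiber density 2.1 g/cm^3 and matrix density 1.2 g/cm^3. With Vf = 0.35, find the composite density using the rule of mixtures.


rho_c = rho_f*Vf + rho_m*(1-Vf) = 2.1*0.35 + 1.2*0.65 = 1.515 g/cm^3

1.515 g/cm^3


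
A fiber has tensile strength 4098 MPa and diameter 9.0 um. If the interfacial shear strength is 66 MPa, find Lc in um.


Lc = sigma_f * d / (2 * tau_i) = 4098 * 9.0 / (2 * 66) = 279.4 um

279.4 um


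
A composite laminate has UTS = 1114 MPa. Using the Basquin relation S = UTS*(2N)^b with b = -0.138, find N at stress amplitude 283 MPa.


N = 0.5 * (S/UTS)^(1/b) = 0.5 * (283/1114)^(1/-0.138) = 10263.1299 cycles

10263.1299 cycles


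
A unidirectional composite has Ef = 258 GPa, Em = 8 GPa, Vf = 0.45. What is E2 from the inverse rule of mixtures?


1/E2 = Vf/Ef + (1-Vf)/Em = 0.45/258 + 0.55/8
E2 = 14.19 GPa

14.19 GPa


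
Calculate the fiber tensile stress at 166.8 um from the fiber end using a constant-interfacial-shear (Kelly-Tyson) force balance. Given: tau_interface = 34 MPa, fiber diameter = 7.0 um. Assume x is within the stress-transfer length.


Force balance: sigma_f * (pi*d^2/4) = tau * (pi*d) * x  ->  sigma_f = 4 * tau * x / d
sigma_f = 4 * 34 * 166.8 / 7.0 = 3240.7 MPa

3240.7 MPa


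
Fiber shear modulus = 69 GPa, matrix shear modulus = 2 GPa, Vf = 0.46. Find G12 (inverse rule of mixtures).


1/G12 = Vf/Gf + (1-Vf)/Gm = 0.46/69 + 0.54/2
G12 = 3.61 GPa

3.61 GPa


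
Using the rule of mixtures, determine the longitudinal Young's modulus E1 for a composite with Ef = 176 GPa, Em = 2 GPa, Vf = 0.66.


E1 = Ef*Vf + Em*(1-Vf) = 176*0.66 + 2*0.34 = 116.84 GPa

116.84 GPa


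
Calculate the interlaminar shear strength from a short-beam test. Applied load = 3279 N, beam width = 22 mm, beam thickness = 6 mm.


ILSS = 3F/(4bh) = 3*3279/(4*22*6) = 18.63 MPa

18.63 MPa


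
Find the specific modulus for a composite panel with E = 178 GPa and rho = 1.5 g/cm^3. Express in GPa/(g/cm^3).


Specific stiffness = E/rho = 178/1.5 = 118.7 GPa/(g/cm^3)

118.7 GPa/(g/cm^3)


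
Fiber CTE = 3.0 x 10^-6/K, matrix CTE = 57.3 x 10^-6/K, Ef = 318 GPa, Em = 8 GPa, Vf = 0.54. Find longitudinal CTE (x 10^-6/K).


E1 = Ef*Vf + Em*(1-Vf) = 175.4
alpha_1 = (alpha_f*Ef*Vf + alpha_m*Em*(1-Vf))/E1 = 4.14 x 10^-6/K

4.14 x 10^-6/K


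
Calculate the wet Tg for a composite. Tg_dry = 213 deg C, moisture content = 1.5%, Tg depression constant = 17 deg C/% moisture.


Tg_wet = Tg_dry - k*moisture = 213 - 17*1.5 = 187.5 deg C

187.5 deg C


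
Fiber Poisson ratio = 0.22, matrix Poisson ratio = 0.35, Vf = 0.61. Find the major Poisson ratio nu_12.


nu_12 = nu_f*Vf + nu_m*(1-Vf) = 0.22*0.61 + 0.35*0.39 = 0.2707

0.2707


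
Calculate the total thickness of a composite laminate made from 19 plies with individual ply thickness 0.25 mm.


h = n * t_ply = 19 * 0.25 = 4.75 mm

4.75 mm


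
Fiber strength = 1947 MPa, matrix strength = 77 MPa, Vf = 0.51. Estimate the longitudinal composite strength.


sigma_1 = sigma_f*Vf + sigma_m*(1-Vf) = 1947*0.51 + 77*0.49 = 1030.7 MPa

1030.7 MPa


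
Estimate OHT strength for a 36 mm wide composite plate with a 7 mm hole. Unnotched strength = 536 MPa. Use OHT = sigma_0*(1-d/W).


OHT = sigma_0*(1-d/W) = 536*(1-7/36) = 431.8 MPa

431.8 MPa


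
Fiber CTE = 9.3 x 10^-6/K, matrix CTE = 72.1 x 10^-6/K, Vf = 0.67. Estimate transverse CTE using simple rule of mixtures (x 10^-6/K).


alpha_2 = alpha_f*Vf + alpha_m*(1-Vf) = 9.3*0.67 + 72.1*0.33 = 30.0 x 10^-6/K

30.0 x 10^-6/K


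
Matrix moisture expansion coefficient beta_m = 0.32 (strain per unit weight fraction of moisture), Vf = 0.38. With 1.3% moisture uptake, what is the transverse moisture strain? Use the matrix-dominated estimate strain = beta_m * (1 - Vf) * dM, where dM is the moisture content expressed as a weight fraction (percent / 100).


dM = 1.3/100 = 0.013
strain = beta_m * (1-Vf) * dM = 0.32 * 0.62 * 0.013 = 0.0025792

0.0025792


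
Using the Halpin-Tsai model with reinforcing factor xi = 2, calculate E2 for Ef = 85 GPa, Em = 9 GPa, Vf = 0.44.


eta = (Ef/Em - 1)/(Ef/Em + xi) = (9.4444 - 1)/(9.4444 + 2) = 0.7379
E2 = Em*(1+xi*eta*Vf)/(1-eta*Vf) = 21.98 GPa

21.98 GPa


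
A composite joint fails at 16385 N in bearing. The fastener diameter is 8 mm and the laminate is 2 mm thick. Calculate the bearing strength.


sigma_br = F/(d*h) = 16385/(8*2) = 1024.1 MPa

1024.1 MPa


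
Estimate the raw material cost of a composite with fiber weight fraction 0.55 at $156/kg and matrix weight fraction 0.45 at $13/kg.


Cost = cost_f*Wf + cost_m*Wm = 156*0.55 + 13*0.45 = $91.65/kg

$91.65/kg


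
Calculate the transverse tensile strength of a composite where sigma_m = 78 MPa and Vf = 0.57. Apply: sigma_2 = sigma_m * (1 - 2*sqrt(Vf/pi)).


factor = 1 - 2*sqrt(0.57/pi) = 0.1481
sigma_2 = 78 * 0.1481 = 11.55 MPa

11.55 MPa


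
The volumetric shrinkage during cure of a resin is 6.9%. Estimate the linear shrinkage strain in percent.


Linear shrinkage ≈ vol_shrink/3 = 6.9/3 = 2.3%

2.3%


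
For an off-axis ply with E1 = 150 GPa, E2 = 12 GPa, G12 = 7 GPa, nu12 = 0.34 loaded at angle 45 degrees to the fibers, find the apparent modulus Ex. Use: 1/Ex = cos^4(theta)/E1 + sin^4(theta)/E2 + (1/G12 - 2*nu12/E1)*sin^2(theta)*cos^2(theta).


cos^4(45) = 0.25, sin^4(45) = 0.25, sin^2(45)*cos^2(45) = 0.25
1/G12 - 2*nu12/E1 = 1/7 - 2*0.34/150 = 0.138324 GPa^-1
1/Ex = 0.25/150 + 0.25/12 + 0.138324*0.25 = 0.057081 GPa^-1
Ex = 17.52 GPa

17.52 GPa


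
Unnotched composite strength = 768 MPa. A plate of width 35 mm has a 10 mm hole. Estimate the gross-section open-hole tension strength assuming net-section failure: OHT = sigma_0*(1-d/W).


OHT = sigma_0*(1-d/W) = 768*(1-10/35) = 548.6 MPa

548.6 MPa


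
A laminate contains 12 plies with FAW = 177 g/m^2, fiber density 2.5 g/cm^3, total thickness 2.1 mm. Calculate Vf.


Vf = n * FAW / (rho_f * h * 1000) = 12 * 177 / (2.5 * 2.1 * 1000) = 0.4046

0.4046


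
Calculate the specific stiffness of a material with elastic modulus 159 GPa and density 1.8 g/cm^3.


Specific stiffness = E/rho = 159/1.8 = 88.3 GPa/(g/cm^3)

88.3 GPa/(g/cm^3)


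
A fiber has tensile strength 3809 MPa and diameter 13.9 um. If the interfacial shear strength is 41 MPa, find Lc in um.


Lc = sigma_f * d / (2 * tau_i) = 3809 * 13.9 / (2 * 41) = 645.7 um

645.7 um


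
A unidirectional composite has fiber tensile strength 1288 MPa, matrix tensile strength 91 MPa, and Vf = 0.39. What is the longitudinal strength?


sigma_1 = sigma_f*Vf + sigma_m*(1-Vf) = 1288*0.39 + 91*0.61 = 557.8 MPa

557.8 MPa


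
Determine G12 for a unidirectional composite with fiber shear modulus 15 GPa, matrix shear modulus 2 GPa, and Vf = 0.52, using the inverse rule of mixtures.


1/G12 = Vf/Gf + (1-Vf)/Gm = 0.52/15 + 0.48/2
G12 = 3.64 GPa

3.64 GPa


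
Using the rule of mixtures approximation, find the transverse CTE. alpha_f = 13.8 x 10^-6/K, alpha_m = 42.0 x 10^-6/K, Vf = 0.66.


alpha_2 = alpha_f*Vf + alpha_m*(1-Vf) = 13.8*0.66 + 42.0*0.34 = 23.4 x 10^-6/K

23.4 x 10^-6/K


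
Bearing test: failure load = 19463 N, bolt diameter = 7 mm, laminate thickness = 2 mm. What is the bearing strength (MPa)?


sigma_br = F/(d*h) = 19463/(7*2) = 1390.2 MPa

1390.2 MPa


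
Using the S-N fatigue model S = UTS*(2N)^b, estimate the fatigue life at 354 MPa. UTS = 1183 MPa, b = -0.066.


N = 0.5 * (S/UTS)^(1/b) = 0.5 * (354/1183)^(1/-0.066) = 4.3459e+07 cycles

4.3459e+07 cycles


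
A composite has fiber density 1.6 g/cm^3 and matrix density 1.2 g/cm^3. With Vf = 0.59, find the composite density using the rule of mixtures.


rho_c = rho_f*Vf + rho_m*(1-Vf) = 1.6*0.59 + 1.2*0.41 = 1.436 g/cm^3

1.436 g/cm^3


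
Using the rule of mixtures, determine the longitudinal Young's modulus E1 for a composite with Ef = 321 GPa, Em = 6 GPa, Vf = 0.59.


E1 = Ef*Vf + Em*(1-Vf) = 321*0.59 + 6*0.41 = 191.85 GPa

191.85 GPa


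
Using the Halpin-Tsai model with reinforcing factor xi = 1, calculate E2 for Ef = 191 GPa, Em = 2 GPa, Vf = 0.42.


eta = (Ef/Em - 1)/(Ef/Em + xi) = (95.5 - 1)/(95.5 + 1) = 0.9793
E2 = Em*(1+xi*eta*Vf)/(1-eta*Vf) = 4.79 GPa

4.79 GPa


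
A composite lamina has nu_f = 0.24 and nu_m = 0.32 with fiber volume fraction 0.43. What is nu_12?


nu_12 = nu_f*Vf + nu_m*(1-Vf) = 0.24*0.43 + 0.32*0.57 = 0.2856

0.2856


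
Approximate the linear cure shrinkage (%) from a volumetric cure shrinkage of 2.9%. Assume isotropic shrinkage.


Linear shrinkage ≈ vol_shrink/3 = 2.9/3 = 0.967%

0.967%


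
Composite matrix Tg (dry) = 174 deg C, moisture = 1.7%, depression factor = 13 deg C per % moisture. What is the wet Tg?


Tg_wet = Tg_dry - k*moisture = 174 - 13*1.7 = 151.9 deg C

151.9 deg C


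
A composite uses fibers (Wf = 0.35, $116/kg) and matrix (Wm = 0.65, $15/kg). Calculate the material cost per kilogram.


Cost = cost_f*Wf + cost_m*Wm = 116*0.35 + 15*0.65 = $50.35/kg

$50.35/kg


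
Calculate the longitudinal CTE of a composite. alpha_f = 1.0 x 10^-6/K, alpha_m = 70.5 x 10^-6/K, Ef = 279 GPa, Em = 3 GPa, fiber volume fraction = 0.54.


E1 = Ef*Vf + Em*(1-Vf) = 152.04
alpha_1 = (alpha_f*Ef*Vf + alpha_m*Em*(1-Vf))/E1 = 1.63 x 10^-6/K

1.63 x 10^-6/K


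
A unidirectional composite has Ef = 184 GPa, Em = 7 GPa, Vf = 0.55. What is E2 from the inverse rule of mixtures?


1/E2 = Vf/Ef + (1-Vf)/Em = 0.55/184 + 0.45/7
E2 = 14.86 GPa

14.86 GPa


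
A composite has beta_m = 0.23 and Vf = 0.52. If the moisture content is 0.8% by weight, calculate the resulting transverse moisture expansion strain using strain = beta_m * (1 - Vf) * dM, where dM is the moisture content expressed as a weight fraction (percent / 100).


dM = 0.8/100 = 0.008
strain = beta_m * (1-Vf) * dM = 0.23 * 0.48 * 0.008 = 0.0008832

0.0008832


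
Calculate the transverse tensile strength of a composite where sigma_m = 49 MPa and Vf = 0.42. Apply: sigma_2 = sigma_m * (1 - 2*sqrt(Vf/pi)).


factor = 1 - 2*sqrt(0.42/pi) = 0.2687
sigma_2 = 49 * 0.2687 = 13.17 MPa

13.17 MPa


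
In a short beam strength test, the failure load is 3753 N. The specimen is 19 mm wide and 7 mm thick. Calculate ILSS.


ILSS = 3F/(4bh) = 3*3753/(4*19*7) = 21.16 MPa

21.16 MPa


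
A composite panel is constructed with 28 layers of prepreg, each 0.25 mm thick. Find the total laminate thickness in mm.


h = n * t_ply = 28 * 0.25 = 7.0 mm

7.0 mm


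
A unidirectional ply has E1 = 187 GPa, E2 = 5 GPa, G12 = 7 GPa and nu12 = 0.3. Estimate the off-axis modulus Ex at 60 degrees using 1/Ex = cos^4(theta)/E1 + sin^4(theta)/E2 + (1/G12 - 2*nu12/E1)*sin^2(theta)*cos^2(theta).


cos^4(60) = 0.0625, sin^4(60) = 0.5625, sin^2(60)*cos^2(60) = 0.1875
1/G12 - 2*nu12/E1 = 1/7 - 2*0.3/187 = 0.139649 GPa^-1
1/Ex = 0.0625/187 + 0.5625/5 + 0.139649*0.1875 = 0.1390183 GPa^-1
Ex = 7.19 GPa

7.19 GPa


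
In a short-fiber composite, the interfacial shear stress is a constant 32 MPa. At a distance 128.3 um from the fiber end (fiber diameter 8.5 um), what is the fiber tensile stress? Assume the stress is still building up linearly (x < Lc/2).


Force balance: sigma_f * (pi*d^2/4) = tau * (pi*d) * x  ->  sigma_f = 4 * tau * x / d
sigma_f = 4 * 32 * 128.3 / 8.5 = 1932.0 MPa

1932.0 MPa


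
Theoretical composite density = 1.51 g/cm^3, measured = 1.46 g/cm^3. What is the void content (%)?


Void% = (rho_theo - rho_actual)/rho_theo * 100 = (1.51 - 1.46)/1.51 * 100 = 3.31%

3.31%


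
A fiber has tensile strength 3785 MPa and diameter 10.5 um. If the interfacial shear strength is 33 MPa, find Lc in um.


Lc = sigma_f * d / (2 * tau_i) = 3785 * 10.5 / (2 * 33) = 602.2 um

602.2 um


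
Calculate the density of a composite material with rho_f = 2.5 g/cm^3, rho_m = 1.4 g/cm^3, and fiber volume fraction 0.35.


rho_c = rho_f*Vf + rho_m*(1-Vf) = 2.5*0.35 + 1.4*0.65 = 1.785 g/cm^3

1.785 g/cm^3


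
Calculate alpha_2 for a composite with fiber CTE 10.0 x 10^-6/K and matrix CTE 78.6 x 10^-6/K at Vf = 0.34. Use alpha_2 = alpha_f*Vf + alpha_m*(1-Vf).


alpha_2 = alpha_f*Vf + alpha_m*(1-Vf) = 10.0*0.34 + 78.6*0.66 = 55.3 x 10^-6/K

55.3 x 10^-6/K


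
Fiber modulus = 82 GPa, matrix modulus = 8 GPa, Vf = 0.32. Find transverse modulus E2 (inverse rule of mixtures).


1/E2 = Vf/Ef + (1-Vf)/Em = 0.32/82 + 0.68/8
E2 = 11.25 GPa

11.25 GPa


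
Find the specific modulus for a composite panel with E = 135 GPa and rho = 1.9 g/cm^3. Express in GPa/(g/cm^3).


Specific stiffness = E/rho = 135/1.9 = 71.1 GPa/(g/cm^3)

71.1 GPa/(g/cm^3)


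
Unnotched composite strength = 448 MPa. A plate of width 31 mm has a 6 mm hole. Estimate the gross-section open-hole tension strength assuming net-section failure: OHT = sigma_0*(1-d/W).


OHT = sigma_0*(1-d/W) = 448*(1-6/31) = 361.3 MPa

361.3 MPa


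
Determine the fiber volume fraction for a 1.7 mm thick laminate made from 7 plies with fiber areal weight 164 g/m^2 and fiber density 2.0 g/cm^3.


Vf = n * FAW / (rho_f * h * 1000) = 7 * 164 / (2.0 * 1.7 * 1000) = 0.3376

0.3376


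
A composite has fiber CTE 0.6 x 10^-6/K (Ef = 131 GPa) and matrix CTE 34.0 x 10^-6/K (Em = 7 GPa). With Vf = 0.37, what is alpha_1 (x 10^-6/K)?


E1 = Ef*Vf + Em*(1-Vf) = 52.88
alpha_1 = (alpha_f*Ef*Vf + alpha_m*Em*(1-Vf))/E1 = 3.39 x 10^-6/K

3.39 x 10^-6/K


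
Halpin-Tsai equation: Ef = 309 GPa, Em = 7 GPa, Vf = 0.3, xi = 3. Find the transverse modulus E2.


eta = (Ef/Em - 1)/(Ef/Em + xi) = (44.1429 - 1)/(44.1429 + 3) = 0.9152
E2 = Em*(1+xi*eta*Vf)/(1-eta*Vf) = 17.6 GPa

17.6 GPa


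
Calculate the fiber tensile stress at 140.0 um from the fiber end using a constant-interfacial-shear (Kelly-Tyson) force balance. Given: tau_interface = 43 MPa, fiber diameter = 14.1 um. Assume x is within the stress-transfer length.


Force balance: sigma_f * (pi*d^2/4) = tau * (pi*d) * x  ->  sigma_f = 4 * tau * x / d
sigma_f = 4 * 43 * 140.0 / 14.1 = 1707.8 MPa

1707.8 MPa


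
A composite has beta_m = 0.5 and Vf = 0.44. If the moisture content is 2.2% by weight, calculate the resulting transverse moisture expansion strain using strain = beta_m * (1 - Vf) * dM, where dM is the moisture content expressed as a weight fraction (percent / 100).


dM = 2.2/100 = 0.022
strain = beta_m * (1-Vf) * dM = 0.5 * 0.56 * 0.022 = 0.00616

0.00616


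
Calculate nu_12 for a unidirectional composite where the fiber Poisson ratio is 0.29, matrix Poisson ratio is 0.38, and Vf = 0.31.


nu_12 = nu_f*Vf + nu_m*(1-Vf) = 0.29*0.31 + 0.38*0.69 = 0.3521

0.3521


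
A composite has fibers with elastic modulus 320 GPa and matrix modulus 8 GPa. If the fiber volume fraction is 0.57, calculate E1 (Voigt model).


E1 = Ef*Vf + Em*(1-Vf) = 320*0.57 + 8*0.43 = 185.84 GPa

185.84 GPa


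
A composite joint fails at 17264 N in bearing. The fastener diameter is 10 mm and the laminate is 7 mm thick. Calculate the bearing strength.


sigma_br = F/(d*h) = 17264/(10*7) = 246.6 MPa

246.6 MPa


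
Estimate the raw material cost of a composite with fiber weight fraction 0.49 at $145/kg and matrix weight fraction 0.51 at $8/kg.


Cost = cost_f*Wf + cost_m*Wm = 145*0.49 + 8*0.51 = $75.13/kg

$75.13/kg


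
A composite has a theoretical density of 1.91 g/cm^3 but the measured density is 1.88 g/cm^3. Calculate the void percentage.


Void% = (rho_theo - rho_actual)/rho_theo * 100 = (1.91 - 1.88)/1.91 * 100 = 1.57%

1.57%


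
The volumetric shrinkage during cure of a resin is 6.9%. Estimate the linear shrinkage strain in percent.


Linear shrinkage ≈ vol_shrink/3 = 6.9/3 = 2.3%

2.3%


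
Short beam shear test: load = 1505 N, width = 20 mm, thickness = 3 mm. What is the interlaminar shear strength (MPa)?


ILSS = 3F/(4bh) = 3*1505/(4*20*3) = 18.81 MPa

18.81 MPa


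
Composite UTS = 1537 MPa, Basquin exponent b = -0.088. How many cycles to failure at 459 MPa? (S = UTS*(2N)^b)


N = 0.5 * (S/UTS)^(1/b) = 0.5 * (459/1537)^(1/-0.088) = 460576.3328 cycles

460576.3328 cycles


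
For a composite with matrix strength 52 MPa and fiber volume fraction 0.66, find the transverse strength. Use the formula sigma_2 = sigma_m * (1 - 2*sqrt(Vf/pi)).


factor = 1 - 2*sqrt(0.66/pi) = 0.0833
sigma_2 = 52 * 0.0833 = 4.33 MPa

4.33 MPa


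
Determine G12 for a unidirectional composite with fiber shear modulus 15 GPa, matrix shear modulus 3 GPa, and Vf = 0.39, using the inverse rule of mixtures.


1/G12 = Vf/Gf + (1-Vf)/Gm = 0.39/15 + 0.61/3
G12 = 4.36 GPa

4.36 GPa


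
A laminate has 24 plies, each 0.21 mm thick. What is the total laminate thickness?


h = n * t_ply = 24 * 0.21 = 5.04 mm

5.04 mm


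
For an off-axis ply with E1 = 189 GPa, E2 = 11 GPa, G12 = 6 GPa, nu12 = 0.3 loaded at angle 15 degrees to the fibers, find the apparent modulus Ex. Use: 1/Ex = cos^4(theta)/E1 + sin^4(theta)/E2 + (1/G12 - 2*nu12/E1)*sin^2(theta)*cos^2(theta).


cos^4(15) = 0.870513, sin^4(15) = 0.004487, sin^2(15)*cos^2(15) = 0.0625
1/G12 - 2*nu12/E1 = 1/6 - 2*0.3/189 = 0.163492 GPa^-1
1/Ex = 0.870513/189 + 0.004487/11 + 0.163492*0.0625 = 0.0152321 GPa^-1
Ex = 65.65 GPa

65.65 GPa


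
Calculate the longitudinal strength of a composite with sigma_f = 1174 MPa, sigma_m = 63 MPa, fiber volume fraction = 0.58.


sigma_1 = sigma_f*Vf + sigma_m*(1-Vf) = 1174*0.58 + 63*0.42 = 707.4 MPa

707.4 MPa


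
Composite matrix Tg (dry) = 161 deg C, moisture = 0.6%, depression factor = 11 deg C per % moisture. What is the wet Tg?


Tg_wet = Tg_dry - k*moisture = 161 - 11*0.6 = 154.4 deg C

154.4 deg C


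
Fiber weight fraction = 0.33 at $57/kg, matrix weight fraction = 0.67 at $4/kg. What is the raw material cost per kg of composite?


Cost = cost_f*Wf + cost_m*Wm = 57*0.33 + 4*0.67 = $21.49/kg

$21.49/kg


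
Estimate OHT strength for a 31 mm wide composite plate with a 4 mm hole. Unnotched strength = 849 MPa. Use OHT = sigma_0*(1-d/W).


OHT = sigma_0*(1-d/W) = 849*(1-4/31) = 739.5 MPa

739.5 MPa


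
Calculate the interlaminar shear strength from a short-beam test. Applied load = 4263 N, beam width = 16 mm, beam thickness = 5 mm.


ILSS = 3F/(4bh) = 3*4263/(4*16*5) = 39.97 MPa

39.97 MPa


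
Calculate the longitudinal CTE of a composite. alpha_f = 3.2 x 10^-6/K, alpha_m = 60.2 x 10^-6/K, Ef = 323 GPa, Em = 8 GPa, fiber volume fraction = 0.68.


E1 = Ef*Vf + Em*(1-Vf) = 222.2
alpha_1 = (alpha_f*Ef*Vf + alpha_m*Em*(1-Vf))/E1 = 3.86 x 10^-6/K

3.86 x 10^-6/K


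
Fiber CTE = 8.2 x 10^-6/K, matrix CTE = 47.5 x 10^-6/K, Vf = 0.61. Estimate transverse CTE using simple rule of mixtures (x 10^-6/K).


alpha_2 = alpha_f*Vf + alpha_m*(1-Vf) = 8.2*0.61 + 47.5*0.39 = 23.5 x 10^-6/K

23.5 x 10^-6/K


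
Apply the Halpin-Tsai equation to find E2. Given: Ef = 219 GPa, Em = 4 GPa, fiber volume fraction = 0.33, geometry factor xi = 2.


eta = (Ef/Em - 1)/(Ef/Em + xi) = (54.75 - 1)/(54.75 + 2) = 0.9471
E2 = Em*(1+xi*eta*Vf)/(1-eta*Vf) = 9.46 GPa

9.46 GPa


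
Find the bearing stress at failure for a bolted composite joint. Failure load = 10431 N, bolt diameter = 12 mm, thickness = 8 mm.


sigma_br = F/(d*h) = 10431/(12*8) = 108.7 MPa

108.7 MPa


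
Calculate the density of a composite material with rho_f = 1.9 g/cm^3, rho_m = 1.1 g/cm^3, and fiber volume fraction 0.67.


rho_c = rho_f*Vf + rho_m*(1-Vf) = 1.9*0.67 + 1.1*0.33 = 1.636 g/cm^3

1.636 g/cm^3


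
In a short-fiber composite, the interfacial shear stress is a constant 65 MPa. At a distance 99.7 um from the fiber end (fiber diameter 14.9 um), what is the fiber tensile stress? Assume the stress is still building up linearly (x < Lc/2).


Force balance: sigma_f * (pi*d^2/4) = tau * (pi*d) * x  ->  sigma_f = 4 * tau * x / d
sigma_f = 4 * 65 * 99.7 / 14.9 = 1739.7 MPa

1739.7 MPa


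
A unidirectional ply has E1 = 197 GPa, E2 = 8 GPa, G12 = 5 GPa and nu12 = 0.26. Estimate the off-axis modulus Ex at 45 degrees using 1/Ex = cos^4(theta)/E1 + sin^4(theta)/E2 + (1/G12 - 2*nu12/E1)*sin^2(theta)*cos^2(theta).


cos^4(45) = 0.25, sin^4(45) = 0.25, sin^2(45)*cos^2(45) = 0.25
1/G12 - 2*nu12/E1 = 1/5 - 2*0.26/197 = 0.19736 GPa^-1
1/Ex = 0.25/197 + 0.25/8 + 0.19736*0.25 = 0.0818591 GPa^-1
Ex = 12.22 GPa

12.22 GPa


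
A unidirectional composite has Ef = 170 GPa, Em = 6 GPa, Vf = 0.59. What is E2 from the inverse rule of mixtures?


1/E2 = Vf/Ef + (1-Vf)/Em = 0.59/170 + 0.41/6
E2 = 13.93 GPa

13.93 GPa


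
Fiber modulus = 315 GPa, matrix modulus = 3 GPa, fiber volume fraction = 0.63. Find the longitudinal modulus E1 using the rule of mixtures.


E1 = Ef*Vf + Em*(1-Vf) = 315*0.63 + 3*0.37 = 199.56 GPa

199.56 GPa


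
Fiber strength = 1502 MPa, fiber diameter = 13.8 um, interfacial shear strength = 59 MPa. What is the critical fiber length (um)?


Lc = sigma_f * d / (2 * tau_i) = 1502 * 13.8 / (2 * 59) = 175.7 um

175.7 um


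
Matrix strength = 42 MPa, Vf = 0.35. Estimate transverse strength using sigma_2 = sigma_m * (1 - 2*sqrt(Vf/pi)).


factor = 1 - 2*sqrt(0.35/pi) = 0.3324
sigma_2 = 42 * 0.3324 = 13.96 MPa

13.96 MPa


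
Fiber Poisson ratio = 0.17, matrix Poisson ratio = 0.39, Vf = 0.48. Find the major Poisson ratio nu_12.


nu_12 = nu_f*Vf + nu_m*(1-Vf) = 0.17*0.48 + 0.39*0.52 = 0.2844

0.2844


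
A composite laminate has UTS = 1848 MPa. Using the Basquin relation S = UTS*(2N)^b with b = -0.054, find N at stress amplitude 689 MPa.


N = 0.5 * (S/UTS)^(1/b) = 0.5 * (689/1848)^(1/-0.054) = 4.3036e+07 cycles

4.3036e+07 cycles


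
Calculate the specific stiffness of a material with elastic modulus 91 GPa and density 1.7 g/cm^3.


Specific stiffness = E/rho = 91/1.7 = 53.5 GPa/(g/cm^3)

53.5 GPa/(g/cm^3)


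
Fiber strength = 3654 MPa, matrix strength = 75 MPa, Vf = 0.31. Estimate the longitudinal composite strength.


sigma_1 = sigma_f*Vf + sigma_m*(1-Vf) = 3654*0.31 + 75*0.69 = 1184.5 MPa

1184.5 MPa


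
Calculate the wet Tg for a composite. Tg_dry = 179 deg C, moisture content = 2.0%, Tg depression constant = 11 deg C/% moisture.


Tg_wet = Tg_dry - k*moisture = 179 - 11*2.0 = 157.0 deg C

157.0 deg C


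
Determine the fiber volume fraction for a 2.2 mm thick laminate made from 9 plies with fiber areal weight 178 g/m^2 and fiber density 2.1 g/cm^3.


Vf = n * FAW / (rho_f * h * 1000) = 9 * 178 / (2.1 * 2.2 * 1000) = 0.3468

0.3468


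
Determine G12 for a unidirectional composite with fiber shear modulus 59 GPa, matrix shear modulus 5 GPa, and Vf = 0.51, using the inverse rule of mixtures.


1/G12 = Vf/Gf + (1-Vf)/Gm = 0.51/59 + 0.49/5
G12 = 9.38 GPa

9.38 GPa


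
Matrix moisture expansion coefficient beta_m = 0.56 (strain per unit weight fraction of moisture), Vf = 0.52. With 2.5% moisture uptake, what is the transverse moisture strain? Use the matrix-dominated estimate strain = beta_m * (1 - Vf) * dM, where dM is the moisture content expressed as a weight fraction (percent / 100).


dM = 2.5/100 = 0.025
strain = beta_m * (1-Vf) * dM = 0.56 * 0.48 * 0.025 = 0.00672

0.00672


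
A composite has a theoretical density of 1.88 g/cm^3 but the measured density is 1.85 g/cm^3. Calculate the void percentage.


Void% = (rho_theo - rho_actual)/rho_theo * 100 = (1.88 - 1.85)/1.88 * 100 = 1.6%

1.6%


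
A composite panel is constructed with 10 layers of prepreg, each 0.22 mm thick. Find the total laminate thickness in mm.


h = n * t_ply = 10 * 0.22 = 2.2 mm

2.2 mm


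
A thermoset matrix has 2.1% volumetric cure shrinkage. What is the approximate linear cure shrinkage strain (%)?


Linear shrinkage ≈ vol_shrink/3 = 2.1/3 = 0.7%

0.7%


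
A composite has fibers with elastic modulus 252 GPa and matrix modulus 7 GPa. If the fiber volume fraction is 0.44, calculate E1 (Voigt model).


E1 = Ef*Vf + Em*(1-Vf) = 252*0.44 + 7*0.56 = 114.8 GPa

114.8 GPa


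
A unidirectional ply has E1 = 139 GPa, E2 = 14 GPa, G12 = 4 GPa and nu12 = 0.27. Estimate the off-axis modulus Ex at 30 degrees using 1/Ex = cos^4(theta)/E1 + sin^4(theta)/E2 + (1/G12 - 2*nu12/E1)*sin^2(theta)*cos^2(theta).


cos^4(30) = 0.5625, sin^4(30) = 0.0625, sin^2(30)*cos^2(30) = 0.1875
1/G12 - 2*nu12/E1 = 1/4 - 2*0.27/139 = 0.246115 GPa^-1
1/Ex = 0.5625/139 + 0.0625/14 + 0.246115*0.1875 = 0.0546576 GPa^-1
Ex = 18.3 GPa

18.3 GPa


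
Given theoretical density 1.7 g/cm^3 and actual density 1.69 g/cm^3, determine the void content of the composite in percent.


Void% = (rho_theo - rho_actual)/rho_theo * 100 = (1.7 - 1.69)/1.7 * 100 = 0.59%

0.59%


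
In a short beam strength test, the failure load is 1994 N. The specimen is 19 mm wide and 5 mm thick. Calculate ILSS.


ILSS = 3F/(4bh) = 3*1994/(4*19*5) = 15.74 MPa

15.74 MPa


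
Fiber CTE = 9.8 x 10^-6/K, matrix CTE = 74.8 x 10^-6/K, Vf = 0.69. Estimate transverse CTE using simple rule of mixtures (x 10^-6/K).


alpha_2 = alpha_f*Vf + alpha_m*(1-Vf) = 9.8*0.69 + 74.8*0.31 = 30.0 x 10^-6/K

30.0 x 10^-6/K


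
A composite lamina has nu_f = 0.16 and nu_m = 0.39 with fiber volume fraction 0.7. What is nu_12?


nu_12 = nu_f*Vf + nu_m*(1-Vf) = 0.16*0.7 + 0.39*0.3 = 0.229

0.229


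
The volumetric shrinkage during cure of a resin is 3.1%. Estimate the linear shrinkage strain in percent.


Linear shrinkage ≈ vol_shrink/3 = 3.1/3 = 1.033%

1.033%


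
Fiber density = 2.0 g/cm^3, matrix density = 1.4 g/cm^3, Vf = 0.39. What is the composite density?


rho_c = rho_f*Vf + rho_m*(1-Vf) = 2.0*0.39 + 1.4*0.61 = 1.634 g/cm^3

1.634 g/cm^3


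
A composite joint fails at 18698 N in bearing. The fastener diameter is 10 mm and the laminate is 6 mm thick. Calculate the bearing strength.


sigma_br = F/(d*h) = 18698/(10*6) = 311.6 MPa

311.6 MPa


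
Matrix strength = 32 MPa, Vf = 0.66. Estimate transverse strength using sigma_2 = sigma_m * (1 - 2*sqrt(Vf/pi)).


factor = 1 - 2*sqrt(0.66/pi) = 0.0833
sigma_2 = 32 * 0.0833 = 2.67 MPa

2.67 MPa


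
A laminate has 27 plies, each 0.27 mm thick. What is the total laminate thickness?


h = n * t_ply = 27 * 0.27 = 7.29 mm

7.29 mm


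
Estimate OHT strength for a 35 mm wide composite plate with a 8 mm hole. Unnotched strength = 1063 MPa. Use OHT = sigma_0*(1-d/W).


OHT = sigma_0*(1-d/W) = 1063*(1-8/35) = 820.0 MPa

820.0 MPa


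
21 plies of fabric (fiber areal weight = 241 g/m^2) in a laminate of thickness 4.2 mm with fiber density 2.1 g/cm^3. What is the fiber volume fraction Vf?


Vf = n * FAW / (rho_f * h * 1000) = 21 * 241 / (2.1 * 4.2 * 1000) = 0.5738

0.5738


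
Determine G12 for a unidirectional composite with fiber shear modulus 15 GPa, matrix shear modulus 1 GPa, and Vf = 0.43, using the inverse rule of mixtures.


1/G12 = Vf/Gf + (1-Vf)/Gm = 0.43/15 + 0.57/1
G12 = 1.67 GPa

1.67 GPa


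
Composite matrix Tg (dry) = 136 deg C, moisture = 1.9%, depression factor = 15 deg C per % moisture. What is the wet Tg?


Tg_wet = Tg_dry - k*moisture = 136 - 15*1.9 = 107.5 deg C

107.5 deg C


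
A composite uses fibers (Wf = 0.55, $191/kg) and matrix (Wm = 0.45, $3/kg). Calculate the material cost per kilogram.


Cost = cost_f*Wf + cost_m*Wm = 191*0.55 + 3*0.45 = $106.4/kg

$106.4/kg


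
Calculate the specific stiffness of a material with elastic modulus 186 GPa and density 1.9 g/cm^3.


Specific stiffness = E/rho = 186/1.9 = 97.9 GPa/(g/cm^3)

97.9 GPa/(g/cm^3)


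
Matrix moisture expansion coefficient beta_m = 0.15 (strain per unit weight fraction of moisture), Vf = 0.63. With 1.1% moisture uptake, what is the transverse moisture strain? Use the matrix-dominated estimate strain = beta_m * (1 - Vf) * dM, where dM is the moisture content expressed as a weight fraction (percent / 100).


dM = 1.1/100 = 0.011
strain = beta_m * (1-Vf) * dM = 0.15 * 0.37 * 0.011 = 0.0006105

0.0006105


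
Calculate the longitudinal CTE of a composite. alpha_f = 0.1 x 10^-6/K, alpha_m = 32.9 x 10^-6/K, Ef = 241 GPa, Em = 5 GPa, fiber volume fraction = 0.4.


E1 = Ef*Vf + Em*(1-Vf) = 99.4
alpha_1 = (alpha_f*Ef*Vf + alpha_m*Em*(1-Vf))/E1 = 1.09 x 10^-6/K

1.09 x 10^-6/K


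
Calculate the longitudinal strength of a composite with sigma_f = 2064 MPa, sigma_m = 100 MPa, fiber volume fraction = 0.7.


sigma_1 = sigma_f*Vf + sigma_m*(1-Vf) = 2064*0.7 + 100*0.3 = 1474.8 MPa

1474.8 MPa


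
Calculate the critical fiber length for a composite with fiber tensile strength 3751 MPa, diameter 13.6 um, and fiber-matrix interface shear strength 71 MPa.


Lc = sigma_f * d / (2 * tau_i) = 3751 * 13.6 / (2 * 71) = 359.3 um

359.3 um


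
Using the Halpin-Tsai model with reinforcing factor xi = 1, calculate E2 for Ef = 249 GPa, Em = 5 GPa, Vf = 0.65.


eta = (Ef/Em - 1)/(Ef/Em + xi) = (49.8 - 1)/(49.8 + 1) = 0.9606
E2 = Em*(1+xi*eta*Vf)/(1-eta*Vf) = 21.62 GPa

21.62 GPa


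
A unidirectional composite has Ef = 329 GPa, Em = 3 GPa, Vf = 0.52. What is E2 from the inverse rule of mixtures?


1/E2 = Vf/Ef + (1-Vf)/Em = 0.52/329 + 0.48/3
E2 = 6.19 GPa

6.19 GPa


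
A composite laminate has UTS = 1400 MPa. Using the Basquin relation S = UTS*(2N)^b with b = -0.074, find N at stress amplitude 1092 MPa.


N = 0.5 * (S/UTS)^(1/b) = 0.5 * (1092/1400)^(1/-0.074) = 14.3599 cycles

14.3599 cycles


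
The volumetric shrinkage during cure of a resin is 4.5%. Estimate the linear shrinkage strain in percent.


Linear shrinkage ≈ vol_shrink/3 = 4.5/3 = 1.5%

1.5%


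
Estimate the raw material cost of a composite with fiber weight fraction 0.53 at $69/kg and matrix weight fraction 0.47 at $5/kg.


Cost = cost_f*Wf + cost_m*Wm = 69*0.53 + 5*0.47 = $38.92/kg

$38.92/kg


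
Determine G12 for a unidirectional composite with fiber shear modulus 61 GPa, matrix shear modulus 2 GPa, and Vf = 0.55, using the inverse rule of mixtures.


1/G12 = Vf/Gf + (1-Vf)/Gm = 0.55/61 + 0.45/2
G12 = 4.27 GPa

4.27 GPa


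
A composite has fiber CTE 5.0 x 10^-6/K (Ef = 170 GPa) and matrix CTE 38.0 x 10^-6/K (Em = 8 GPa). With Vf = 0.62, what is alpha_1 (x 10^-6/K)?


E1 = Ef*Vf + Em*(1-Vf) = 108.44
alpha_1 = (alpha_f*Ef*Vf + alpha_m*Em*(1-Vf))/E1 = 5.93 x 10^-6/K

5.93 x 10^-6/K


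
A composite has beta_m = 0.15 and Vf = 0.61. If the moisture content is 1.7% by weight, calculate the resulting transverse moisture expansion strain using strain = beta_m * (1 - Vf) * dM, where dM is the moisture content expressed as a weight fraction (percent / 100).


dM = 1.7/100 = 0.017
strain = beta_m * (1-Vf) * dM = 0.15 * 0.39 * 0.017 = 0.0009945

0.0009945


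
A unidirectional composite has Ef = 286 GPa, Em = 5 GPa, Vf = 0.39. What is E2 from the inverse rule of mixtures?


1/E2 = Vf/Ef + (1-Vf)/Em = 0.39/286 + 0.61/5
E2 = 8.11 GPa

8.11 GPa


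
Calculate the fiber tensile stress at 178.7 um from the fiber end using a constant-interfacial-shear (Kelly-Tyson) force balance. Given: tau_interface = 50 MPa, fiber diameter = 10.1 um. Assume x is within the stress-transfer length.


Force balance: sigma_f * (pi*d^2/4) = tau * (pi*d) * x  ->  sigma_f = 4 * tau * x / d
sigma_f = 4 * 50 * 178.7 / 10.1 = 3538.6 MPa

3538.6 MPa


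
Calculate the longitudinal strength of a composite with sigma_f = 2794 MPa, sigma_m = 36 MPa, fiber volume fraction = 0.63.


sigma_1 = sigma_f*Vf + sigma_m*(1-Vf) = 2794*0.63 + 36*0.37 = 1773.5 MPa

1773.5 MPa


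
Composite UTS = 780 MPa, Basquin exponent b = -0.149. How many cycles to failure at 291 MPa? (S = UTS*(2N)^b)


N = 0.5 * (S/UTS)^(1/b) = 0.5 * (291/780)^(1/-0.149) = 373.9438 cycles

373.9438 cycles


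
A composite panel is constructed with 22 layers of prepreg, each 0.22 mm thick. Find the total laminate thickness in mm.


h = n * t_ply = 22 * 0.22 = 4.84 mm

4.84 mm


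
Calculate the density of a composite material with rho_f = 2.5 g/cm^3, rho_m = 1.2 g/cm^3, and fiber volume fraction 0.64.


rho_c = rho_f*Vf + rho_m*(1-Vf) = 2.5*0.64 + 1.2*0.36 = 2.032 g/cm^3

2.032 g/cm^3


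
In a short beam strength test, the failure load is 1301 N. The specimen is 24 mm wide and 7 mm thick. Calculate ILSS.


ILSS = 3F/(4bh) = 3*1301/(4*24*7) = 5.81 MPa

5.81 MPa


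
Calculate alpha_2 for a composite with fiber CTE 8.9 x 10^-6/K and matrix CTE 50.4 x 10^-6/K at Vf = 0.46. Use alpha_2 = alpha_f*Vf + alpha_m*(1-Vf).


alpha_2 = alpha_f*Vf + alpha_m*(1-Vf) = 8.9*0.46 + 50.4*0.54 = 31.3 x 10^-6/K

31.3 x 10^-6/K


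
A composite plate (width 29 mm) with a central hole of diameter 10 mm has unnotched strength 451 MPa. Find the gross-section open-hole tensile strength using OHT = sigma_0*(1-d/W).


OHT = sigma_0*(1-d/W) = 451*(1-10/29) = 295.5 MPa

295.5 MPa


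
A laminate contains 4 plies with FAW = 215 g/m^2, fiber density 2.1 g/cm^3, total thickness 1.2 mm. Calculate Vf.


Vf = n * FAW / (rho_f * h * 1000) = 4 * 215 / (2.1 * 1.2 * 1000) = 0.3413

0.3413


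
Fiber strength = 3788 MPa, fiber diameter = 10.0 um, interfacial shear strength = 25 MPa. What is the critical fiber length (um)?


Lc = sigma_f * d / (2 * tau_i) = 3788 * 10.0 / (2 * 25) = 757.6 um

757.6 um


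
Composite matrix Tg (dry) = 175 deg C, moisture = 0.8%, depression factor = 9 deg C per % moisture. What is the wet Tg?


Tg_wet = Tg_dry - k*moisture = 175 - 9*0.8 = 167.8 deg C

167.8 deg C


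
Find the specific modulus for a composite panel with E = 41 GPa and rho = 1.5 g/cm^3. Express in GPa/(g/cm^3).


Specific stiffness = E/rho = 41/1.5 = 27.3 GPa/(g/cm^3)

27.3 GPa/(g/cm^3)


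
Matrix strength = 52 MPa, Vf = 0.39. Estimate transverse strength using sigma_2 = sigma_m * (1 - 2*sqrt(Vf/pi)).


factor = 1 - 2*sqrt(0.39/pi) = 0.2953
sigma_2 = 52 * 0.2953 = 15.36 MPa

15.36 MPa


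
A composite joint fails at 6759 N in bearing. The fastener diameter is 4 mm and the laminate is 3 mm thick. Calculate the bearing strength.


sigma_br = F/(d*h) = 6759/(4*3) = 563.3 MPa

563.3 MPa


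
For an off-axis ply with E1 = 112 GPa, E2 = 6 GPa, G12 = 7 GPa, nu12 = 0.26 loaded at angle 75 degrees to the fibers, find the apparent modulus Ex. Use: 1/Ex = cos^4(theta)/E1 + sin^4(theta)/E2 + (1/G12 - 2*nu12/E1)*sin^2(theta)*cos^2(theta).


cos^4(75) = 0.004487, sin^4(75) = 0.870513, sin^2(75)*cos^2(75) = 0.0625
1/G12 - 2*nu12/E1 = 1/7 - 2*0.26/112 = 0.138214 GPa^-1
1/Ex = 0.004487/112 + 0.870513/6 + 0.138214*0.0625 = 0.1537639 GPa^-1
Ex = 6.5 GPa

6.5 GPa


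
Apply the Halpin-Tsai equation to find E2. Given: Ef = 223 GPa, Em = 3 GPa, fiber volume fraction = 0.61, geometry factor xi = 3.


eta = (Ef/Em - 1)/(Ef/Em + xi) = (74.3333 - 1)/(74.3333 + 3) = 0.9483
E2 = Em*(1+xi*eta*Vf)/(1-eta*Vf) = 19.47 GPa

19.47 GPa


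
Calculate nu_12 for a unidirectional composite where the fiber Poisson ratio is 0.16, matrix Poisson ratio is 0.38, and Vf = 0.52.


nu_12 = nu_f*Vf + nu_m*(1-Vf) = 0.16*0.52 + 0.38*0.48 = 0.2656

0.2656


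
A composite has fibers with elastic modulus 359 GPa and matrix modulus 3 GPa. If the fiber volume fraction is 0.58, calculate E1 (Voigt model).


E1 = Ef*Vf + Em*(1-Vf) = 359*0.58 + 3*0.42 = 209.48 GPa

209.48 GPa


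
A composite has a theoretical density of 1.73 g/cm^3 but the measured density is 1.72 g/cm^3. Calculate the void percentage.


Void% = (rho_theo - rho_actual)/rho_theo * 100 = (1.73 - 1.72)/1.73 * 100 = 0.58%

0.58%


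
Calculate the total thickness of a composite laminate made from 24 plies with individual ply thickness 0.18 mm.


h = n * t_ply = 24 * 0.18 = 4.32 mm

4.32 mm


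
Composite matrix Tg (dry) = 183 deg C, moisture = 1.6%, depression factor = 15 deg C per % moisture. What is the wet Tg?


Tg_wet = Tg_dry - k*moisture = 183 - 15*1.6 = 159.0 deg C

159.0 deg C


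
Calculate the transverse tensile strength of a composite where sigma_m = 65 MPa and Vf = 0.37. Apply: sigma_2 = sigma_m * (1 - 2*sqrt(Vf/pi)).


factor = 1 - 2*sqrt(0.37/pi) = 0.3136
sigma_2 = 65 * 0.3136 = 20.39 MPa

20.39 MPa


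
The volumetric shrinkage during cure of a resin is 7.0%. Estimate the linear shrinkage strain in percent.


Linear shrinkage ≈ vol_shrink/3 = 7.0/3 = 2.333%

2.333%


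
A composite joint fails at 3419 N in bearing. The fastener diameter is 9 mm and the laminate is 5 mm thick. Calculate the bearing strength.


sigma_br = F/(d*h) = 3419/(9*5) = 76.0 MPa

76.0 MPa


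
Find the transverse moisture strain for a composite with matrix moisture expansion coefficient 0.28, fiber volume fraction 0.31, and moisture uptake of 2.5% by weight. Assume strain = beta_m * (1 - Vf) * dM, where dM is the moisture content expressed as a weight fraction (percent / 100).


dM = 2.5/100 = 0.025
strain = beta_m * (1-Vf) * dM = 0.28 * 0.69 * 0.025 = 0.00483

0.00483


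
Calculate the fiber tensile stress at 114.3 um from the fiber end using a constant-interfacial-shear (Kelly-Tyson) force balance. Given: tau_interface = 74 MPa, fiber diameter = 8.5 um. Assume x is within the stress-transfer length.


Force balance: sigma_f * (pi*d^2/4) = tau * (pi*d) * x  ->  sigma_f = 4 * tau * x / d
sigma_f = 4 * 74 * 114.3 / 8.5 = 3980.3 MPa

3980.3 MPa


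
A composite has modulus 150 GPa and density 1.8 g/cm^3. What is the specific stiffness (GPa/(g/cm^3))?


Specific stiffness = E/rho = 150/1.8 = 83.3 GPa/(g/cm^3)

83.3 GPa/(g/cm^3)


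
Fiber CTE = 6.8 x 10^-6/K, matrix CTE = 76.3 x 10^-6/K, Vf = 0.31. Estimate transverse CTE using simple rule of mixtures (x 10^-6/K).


alpha_2 = alpha_f*Vf + alpha_m*(1-Vf) = 6.8*0.31 + 76.3*0.69 = 54.8 x 10^-6/K

54.8 x 10^-6/K


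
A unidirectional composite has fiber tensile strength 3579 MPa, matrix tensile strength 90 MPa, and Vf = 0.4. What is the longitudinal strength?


sigma_1 = sigma_f*Vf + sigma_m*(1-Vf) = 3579*0.4 + 90*0.6 = 1485.6 MPa

1485.6 MPa


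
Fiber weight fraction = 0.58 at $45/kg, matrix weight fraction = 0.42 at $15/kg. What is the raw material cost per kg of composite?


Cost = cost_f*Wf + cost_m*Wm = 45*0.58 + 15*0.42 = $32.4/kg

$32.4/kg


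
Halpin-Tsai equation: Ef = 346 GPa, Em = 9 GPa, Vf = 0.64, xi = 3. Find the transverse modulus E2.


eta = (Ef/Em - 1)/(Ef/Em + xi) = (38.4444 - 1)/(38.4444 + 3) = 0.9035
E2 = Em*(1+xi*eta*Vf)/(1-eta*Vf) = 58.35 GPa

58.35 GPa


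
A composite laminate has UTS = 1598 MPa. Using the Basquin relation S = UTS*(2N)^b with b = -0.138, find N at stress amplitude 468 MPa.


N = 0.5 * (S/UTS)^(1/b) = 0.5 * (468/1598)^(1/-0.138) = 3661.7343 cycles

3661.7343 cycles


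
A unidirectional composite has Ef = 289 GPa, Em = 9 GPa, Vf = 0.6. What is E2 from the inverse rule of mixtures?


1/E2 = Vf/Ef + (1-Vf)/Em = 0.6/289 + 0.4/9
E2 = 21.5 GPa

21.5 GPa


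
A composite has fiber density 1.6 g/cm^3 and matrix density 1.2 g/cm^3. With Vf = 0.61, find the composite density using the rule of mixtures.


rho_c = rho_f*Vf + rho_m*(1-Vf) = 1.6*0.61 + 1.2*0.39 = 1.444 g/cm^3

1.444 g/cm^3
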